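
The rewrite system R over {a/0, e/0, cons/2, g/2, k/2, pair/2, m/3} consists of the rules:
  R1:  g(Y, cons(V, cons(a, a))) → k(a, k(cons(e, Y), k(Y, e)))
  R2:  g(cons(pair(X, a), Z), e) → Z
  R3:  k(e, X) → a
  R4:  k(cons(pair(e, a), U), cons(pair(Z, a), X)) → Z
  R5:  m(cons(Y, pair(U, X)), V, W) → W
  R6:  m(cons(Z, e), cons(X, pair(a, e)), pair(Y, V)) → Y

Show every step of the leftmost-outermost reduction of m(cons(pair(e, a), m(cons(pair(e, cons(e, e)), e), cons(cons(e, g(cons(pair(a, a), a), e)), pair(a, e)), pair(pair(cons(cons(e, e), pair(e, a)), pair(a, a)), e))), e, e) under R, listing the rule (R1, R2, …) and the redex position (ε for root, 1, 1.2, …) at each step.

e

1. m(cons(pair(e, a), m(cons(pair(e, cons(e, e)), e), cons(cons(e, g(cons(pair(a, a), a), e)), pair(a, e)), pair(pair(cons(cons(e, e), pair(e, a)), pair(a, a)), e))), e, e)  →  m(cons(pair(e, a), pair(cons(cons(e, e), pair(e, a)), pair(a, a))), e, e)   [R6 at 1.2]
2. m(cons(pair(e, a), pair(cons(cons(e, e), pair(e, a)), pair(a, a))), e, e)  →  e   [R5 at ε]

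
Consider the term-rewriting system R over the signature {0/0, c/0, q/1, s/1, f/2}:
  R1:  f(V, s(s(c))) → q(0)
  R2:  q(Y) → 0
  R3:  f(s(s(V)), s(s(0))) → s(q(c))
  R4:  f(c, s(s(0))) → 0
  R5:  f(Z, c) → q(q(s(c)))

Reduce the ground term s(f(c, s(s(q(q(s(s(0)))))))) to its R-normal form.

1. s(f(c, s(s(q(q(s(s(0))))))))  →  s(f(c, s(s(0))))   [R2 at 1.2.1.1]
2. s(f(c, s(s(0))))  →  s(0)   [R4 at 1]

s(0)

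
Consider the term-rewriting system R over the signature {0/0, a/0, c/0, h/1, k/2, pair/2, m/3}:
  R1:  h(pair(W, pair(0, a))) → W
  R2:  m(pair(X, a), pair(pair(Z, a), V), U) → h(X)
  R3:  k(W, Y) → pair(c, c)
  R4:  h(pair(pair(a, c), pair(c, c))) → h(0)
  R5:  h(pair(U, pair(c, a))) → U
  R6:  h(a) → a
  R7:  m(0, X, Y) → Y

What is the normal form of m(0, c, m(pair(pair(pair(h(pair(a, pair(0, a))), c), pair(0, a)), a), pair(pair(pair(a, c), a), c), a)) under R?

pair(a, c)

1. m(0, c, m(pair(pair(pair(h(pair(a, pair(0, a))), c), pair(0, a)), a), pair(pair(pair(a, c), a), c), a))  →  m(pair(pair(pair(h(pair(a, pair(0, a))), c), pair(0, a)), a), pair(pair(pair(a, c), a), c), a)   [R7 at ε]
2. m(pair(pair(pair(h(pair(a, pair(0, a))), c), pair(0, a)), a), pair(pair(pair(a, c), a), c), a)  →  h(pair(pair(h(pair(a, pair(0, a))), c), pair(0, a)))   [R2 at ε]
3. h(pair(pair(h(pair(a, pair(0, a))), c), pair(0, a)))  →  pair(h(pair(a, pair(0, a))), c)   [R1 at ε]
4. pair(h(pair(a, pair(0, a))), c)  →  pair(a, c)   [R1 at 1]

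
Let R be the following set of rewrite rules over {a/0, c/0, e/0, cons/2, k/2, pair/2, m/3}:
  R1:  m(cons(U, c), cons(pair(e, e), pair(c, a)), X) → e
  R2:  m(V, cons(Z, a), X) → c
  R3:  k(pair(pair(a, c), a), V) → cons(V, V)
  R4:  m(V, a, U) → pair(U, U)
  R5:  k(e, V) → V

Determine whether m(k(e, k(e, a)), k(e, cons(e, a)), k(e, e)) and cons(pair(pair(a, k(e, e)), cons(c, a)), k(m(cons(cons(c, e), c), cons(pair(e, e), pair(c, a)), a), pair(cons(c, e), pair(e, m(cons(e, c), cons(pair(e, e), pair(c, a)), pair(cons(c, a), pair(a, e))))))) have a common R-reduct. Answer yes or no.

no — NF(t₁) = c, NF(t₂) = cons(pair(pair(a, e), cons(c, a)), pair(cons(c, e), pair(e, e)))

Reduce t₁ = m(k(e, k(e, a)), k(e, cons(e, a)), k(e, e)):
1. m(k(e, k(e, a)), k(e, cons(e, a)), k(e, e))  →  m(k(e, a), k(e, cons(e, a)), k(e, e))   [R5 at 1]
2. m(k(e, a), k(e, cons(e, a)), k(e, e))  →  m(a, k(e, cons(e, a)), k(e, e))   [R5 at 1]
3. m(a, k(e, cons(e, a)), k(e, e))  →  m(a, cons(e, a), k(e, e))   [R5 at 2]
4. m(a, cons(e, a), k(e, e))  →  c   [R2 at ε]

Reduce t₂ = cons(pair(pair(a, k(e, e)), cons(c, a)), k(m(cons(cons(c, e), c), cons(pair(e, e), pair(c, a)), a), pair(cons(c, e), pair(e, m(cons(e, c), cons(pair(e, e), pair(c, a)), pair(cons(c, a), pair(a, e))))))):
1. cons(pair(pair(a, k(e, e)), cons(c, a)), k(m(cons(cons(c, e), c), cons(pair(e, e), pair(c, a)), a), pair(cons(c, e), pair(e, m(cons(e, c), cons(pair(e, e), pair(c, a)), pair(cons(c, a), pair(a, e)))))))  →  cons(pair(pair(a, e), cons(c, a)), k(m(cons(cons(c, e), c), cons(pair(e, e), pair(c, a)), a), pair(cons(c, e), pair(e, m(cons(e, c), cons(pair(e, e), pair(c, a)), pair(cons(c, a), pair(a, e)))))))   [R5 at 1.1.2]
2. cons(pair(pair(a, e), cons(c, a)), k(m(cons(cons(c, e), c), cons(pair(e, e), pair(c, a)), a), pair(cons(c, e), pair(e, m(cons(e, c), cons(pair(e, e), pair(c, a)), pair(cons(c, a), pair(a, e)))))))  →  cons(pair(pair(a, e), cons(c, a)), k(e, pair(cons(c, e), pair(e, m(cons(e, c), cons(pair(e, e), pair(c, a)), pair(cons(c, a), pair(a, e)))))))   [R1 at 2.1]
3. cons(pair(pair(a, e), cons(c, a)), k(e, pair(cons(c, e), pair(e, m(cons(e, c), cons(pair(e, e), pair(c, a)), pair(cons(c, a), pair(a, e)))))))  →  cons(pair(pair(a, e), cons(c, a)), pair(cons(c, e), pair(e, m(cons(e, c), cons(pair(e, e), pair(c, a)), pair(cons(c, a), pair(a, e))))))   [R5 at 2]
4. cons(pair(pair(a, e), cons(c, a)), pair(cons(c, e), pair(e, m(cons(e, c), cons(pair(e, e), pair(c, a)), pair(cons(c, a), pair(a, e))))))  →  cons(pair(pair(a, e), cons(c, a)), pair(cons(c, e), pair(e, e)))   [R1 at 2.2.2]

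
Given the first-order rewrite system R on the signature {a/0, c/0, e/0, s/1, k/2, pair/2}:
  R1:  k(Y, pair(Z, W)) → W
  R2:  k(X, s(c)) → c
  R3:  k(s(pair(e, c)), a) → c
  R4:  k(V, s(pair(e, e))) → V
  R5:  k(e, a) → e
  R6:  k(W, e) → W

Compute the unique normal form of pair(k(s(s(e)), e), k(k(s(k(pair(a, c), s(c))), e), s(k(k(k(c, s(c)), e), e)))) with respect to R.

pair(s(s(e)), c)

1. pair(k(s(s(e)), e), k(k(s(k(pair(a, c), s(c))), e), s(k(k(k(c, s(c)), e), e))))  →  pair(s(s(e)), k(k(s(k(pair(a, c), s(c))), e), s(k(k(k(c, s(c)), e), e))))   [R6 at 1]
2. pair(s(s(e)), k(k(s(k(pair(a, c), s(c))), e), s(k(k(k(c, s(c)), e), e))))  →  pair(s(s(e)), k(s(k(pair(a, c), s(c))), s(k(k(k(c, s(c)), e), e))))   [R6 at 2.1]
3. pair(s(s(e)), k(s(k(pair(a, c), s(c))), s(k(k(k(c, s(c)), e), e))))  →  pair(s(s(e)), k(s(c), s(k(k(k(c, s(c)), e), e))))   [R2 at 2.1.1]
4. pair(s(s(e)), k(s(c), s(k(k(k(c, s(c)), e), e))))  →  pair(s(s(e)), k(s(c), s(k(k(c, s(c)), e))))   [R6 at 2.2.1]
5. pair(s(s(e)), k(s(c), s(k(k(c, s(c)), e))))  →  pair(s(s(e)), k(s(c), s(k(c, s(c)))))   [R6 at 2.2.1]
6. pair(s(s(e)), k(s(c), s(k(c, s(c)))))  →  pair(s(s(e)), k(s(c), s(c)))   [R2 at 2.2.1]
7. pair(s(s(e)), k(s(c), s(c)))  →  pair(s(s(e)), c)   [R2 at 2]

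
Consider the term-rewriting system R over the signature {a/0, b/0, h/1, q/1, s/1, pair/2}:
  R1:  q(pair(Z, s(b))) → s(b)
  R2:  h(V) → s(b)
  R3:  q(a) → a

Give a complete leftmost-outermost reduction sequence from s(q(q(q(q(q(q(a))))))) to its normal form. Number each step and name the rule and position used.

s(a)

1. s(q(q(q(q(q(q(a)))))))  →  s(q(q(q(q(q(a))))))   [R3 at 1.1.1.1.1.1]
2. s(q(q(q(q(q(a))))))  →  s(q(q(q(q(a)))))   [R3 at 1.1.1.1.1]
3. s(q(q(q(q(a)))))  →  s(q(q(q(a))))   [R3 at 1.1.1.1]
4. s(q(q(q(a))))  →  s(q(q(a)))   [R3 at 1.1.1]
5. s(q(q(a)))  →  s(q(a))   [R3 at 1.1]
6. s(q(a))  →  s(a)   [R3 at 1]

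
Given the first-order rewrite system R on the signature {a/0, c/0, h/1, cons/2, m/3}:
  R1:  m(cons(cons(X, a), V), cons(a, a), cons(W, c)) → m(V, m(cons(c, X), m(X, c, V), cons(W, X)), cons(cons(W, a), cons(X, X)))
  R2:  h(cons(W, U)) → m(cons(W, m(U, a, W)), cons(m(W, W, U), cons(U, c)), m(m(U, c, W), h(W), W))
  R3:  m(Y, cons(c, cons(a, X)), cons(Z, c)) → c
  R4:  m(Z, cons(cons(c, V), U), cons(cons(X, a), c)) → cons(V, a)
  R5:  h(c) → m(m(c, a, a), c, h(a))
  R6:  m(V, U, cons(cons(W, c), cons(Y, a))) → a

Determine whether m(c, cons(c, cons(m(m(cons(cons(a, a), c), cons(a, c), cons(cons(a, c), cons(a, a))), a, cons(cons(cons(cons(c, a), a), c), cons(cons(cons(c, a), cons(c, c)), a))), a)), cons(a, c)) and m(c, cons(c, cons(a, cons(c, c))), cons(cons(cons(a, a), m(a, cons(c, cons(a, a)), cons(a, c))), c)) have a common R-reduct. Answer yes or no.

Reduce t₁ = m(c, cons(c, cons(m(m(cons(cons(a, a), c), cons(a, c), cons(cons(a, c), cons(a, a))), a, cons(cons(cons(cons(c, a), a), c), cons(cons(cons(c, a), cons(c, c)), a))), a)), cons(a, c)):
1. m(c, cons(c, cons(m(m(cons(cons(a, a), c), cons(a, c), cons(cons(a, c), cons(a, a))), a, cons(cons(cons(cons(c, a), a), c), cons(cons(cons(c, a), cons(c, c)), a))), a)), cons(a, c))  →  m(c, cons(c, cons(a, a)), cons(a, c))   [R6 at 2.2.1]
2. m(c, cons(c, cons(a, a)), cons(a, c))  →  c   [R3 at ε]

Reduce t₂ = m(c, cons(c, cons(a, cons(c, c))), cons(cons(cons(a, a), m(a, cons(c, cons(a, a)), cons(a, c))), c)):
1. m(c, cons(c, cons(a, cons(c, c))), cons(cons(cons(a, a), m(a, cons(c, cons(a, a)), cons(a, c))), c))  →  c   [R3 at ε]

yes — NF(t₁) = c, NF(t₂) = c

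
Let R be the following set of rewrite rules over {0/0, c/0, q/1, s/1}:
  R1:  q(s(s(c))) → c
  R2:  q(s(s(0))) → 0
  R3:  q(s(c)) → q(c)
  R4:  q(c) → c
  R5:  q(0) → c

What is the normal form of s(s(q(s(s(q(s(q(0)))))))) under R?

1. s(s(q(s(s(q(s(q(0))))))))  →  s(s(q(s(s(q(s(c)))))))   [R5 at 1.1.1.1.1.1.1]
2. s(s(q(s(s(q(s(c)))))))  →  s(s(q(s(s(q(c))))))   [R3 at 1.1.1.1.1]
3. s(s(q(s(s(q(c))))))  →  s(s(q(s(s(c)))))   [R4 at 1.1.1.1.1]
4. s(s(q(s(s(c)))))  →  s(s(c))   [R1 at 1.1]

s(s(c))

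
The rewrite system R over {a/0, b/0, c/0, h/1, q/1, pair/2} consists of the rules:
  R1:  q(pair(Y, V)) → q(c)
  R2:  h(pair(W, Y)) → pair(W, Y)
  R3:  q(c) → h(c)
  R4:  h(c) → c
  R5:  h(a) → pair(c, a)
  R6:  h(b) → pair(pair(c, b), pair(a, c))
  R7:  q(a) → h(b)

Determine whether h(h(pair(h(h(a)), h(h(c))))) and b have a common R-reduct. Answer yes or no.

Reduce t₁ = h(h(pair(h(h(a)), h(h(c))))):
1. h(h(pair(h(h(a)), h(h(c)))))  →  h(pair(h(h(a)), h(h(c))))   [R2 at 1]
2. h(pair(h(h(a)), h(h(c))))  →  pair(h(h(a)), h(h(c)))   [R2 at ε]
3. pair(h(h(a)), h(h(c)))  →  pair(h(pair(c, a)), h(h(c)))   [R5 at 1.1]
4. pair(h(pair(c, a)), h(h(c)))  →  pair(pair(c, a), h(h(c)))   [R2 at 1]
5. pair(pair(c, a), h(h(c)))  →  pair(pair(c, a), h(c))   [R4 at 2.1]
6. pair(pair(c, a), h(c))  →  pair(pair(c, a), c)   [R4 at 2]

Reduce t₂ = b:

no — NF(t₁) = pair(pair(c, a), c), NF(t₂) = b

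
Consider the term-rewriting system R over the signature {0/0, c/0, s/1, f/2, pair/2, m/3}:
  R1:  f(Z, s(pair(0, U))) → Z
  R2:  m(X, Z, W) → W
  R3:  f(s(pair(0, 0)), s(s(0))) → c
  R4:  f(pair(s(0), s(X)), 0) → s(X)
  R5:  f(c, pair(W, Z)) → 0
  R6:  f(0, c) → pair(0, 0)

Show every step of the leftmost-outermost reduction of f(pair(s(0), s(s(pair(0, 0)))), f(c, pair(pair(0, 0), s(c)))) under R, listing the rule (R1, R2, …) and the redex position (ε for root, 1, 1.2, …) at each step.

1. f(pair(s(0), s(s(pair(0, 0)))), f(c, pair(pair(0, 0), s(c))))  →  f(pair(s(0), s(s(pair(0, 0)))), 0)   [R5 at 2]
2. f(pair(s(0), s(s(pair(0, 0)))), 0)  →  s(s(pair(0, 0)))   [R4 at ε]

s(s(pair(0, 0)))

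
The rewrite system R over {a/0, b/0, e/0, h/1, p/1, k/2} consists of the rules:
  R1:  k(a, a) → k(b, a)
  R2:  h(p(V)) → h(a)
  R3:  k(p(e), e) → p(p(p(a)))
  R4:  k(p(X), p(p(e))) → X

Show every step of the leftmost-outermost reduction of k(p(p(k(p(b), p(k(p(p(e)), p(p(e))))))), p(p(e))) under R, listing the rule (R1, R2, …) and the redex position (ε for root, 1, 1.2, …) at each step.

p(b)

1. k(p(p(k(p(b), p(k(p(p(e)), p(p(e))))))), p(p(e)))  →  p(k(p(b), p(k(p(p(e)), p(p(e))))))   [R4 at ε]
2. p(k(p(b), p(k(p(p(e)), p(p(e))))))  →  p(k(p(b), p(p(e))))   [R4 at 1.2.1]
3. p(k(p(b), p(p(e))))  →  p(b)   [R4 at 1]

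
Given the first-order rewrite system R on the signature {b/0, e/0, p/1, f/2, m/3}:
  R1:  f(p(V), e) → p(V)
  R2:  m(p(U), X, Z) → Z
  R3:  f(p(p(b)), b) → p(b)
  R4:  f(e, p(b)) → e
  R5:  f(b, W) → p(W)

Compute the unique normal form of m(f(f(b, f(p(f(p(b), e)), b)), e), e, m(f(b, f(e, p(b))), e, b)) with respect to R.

b

1. m(f(f(b, f(p(f(p(b), e)), b)), e), e, m(f(b, f(e, p(b))), e, b))  →  m(f(p(f(p(f(p(b), e)), b)), e), e, m(f(b, f(e, p(b))), e, b))   [R5 at 1.1]
2. m(f(p(f(p(f(p(b), e)), b)), e), e, m(f(b, f(e, p(b))), e, b))  →  m(p(f(p(f(p(b), e)), b)), e, m(f(b, f(e, p(b))), e, b))   [R1 at 1]
3. m(p(f(p(f(p(b), e)), b)), e, m(f(b, f(e, p(b))), e, b))  →  m(f(b, f(e, p(b))), e, b)   [R2 at ε]
4. m(f(b, f(e, p(b))), e, b)  →  m(p(f(e, p(b))), e, b)   [R5 at 1]
5. m(p(f(e, p(b))), e, b)  →  b   [R2 at ε]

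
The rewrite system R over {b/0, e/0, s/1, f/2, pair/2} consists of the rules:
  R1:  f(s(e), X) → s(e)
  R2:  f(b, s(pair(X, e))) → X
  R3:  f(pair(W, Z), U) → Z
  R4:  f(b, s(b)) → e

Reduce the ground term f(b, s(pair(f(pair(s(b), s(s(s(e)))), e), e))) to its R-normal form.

s(s(s(e)))

1. f(b, s(pair(f(pair(s(b), s(s(s(e)))), e), e)))  →  f(pair(s(b), s(s(s(e)))), e)   [R2 at ε]
2. f(pair(s(b), s(s(s(e)))), e)  →  s(s(s(e)))   [R3 at ε]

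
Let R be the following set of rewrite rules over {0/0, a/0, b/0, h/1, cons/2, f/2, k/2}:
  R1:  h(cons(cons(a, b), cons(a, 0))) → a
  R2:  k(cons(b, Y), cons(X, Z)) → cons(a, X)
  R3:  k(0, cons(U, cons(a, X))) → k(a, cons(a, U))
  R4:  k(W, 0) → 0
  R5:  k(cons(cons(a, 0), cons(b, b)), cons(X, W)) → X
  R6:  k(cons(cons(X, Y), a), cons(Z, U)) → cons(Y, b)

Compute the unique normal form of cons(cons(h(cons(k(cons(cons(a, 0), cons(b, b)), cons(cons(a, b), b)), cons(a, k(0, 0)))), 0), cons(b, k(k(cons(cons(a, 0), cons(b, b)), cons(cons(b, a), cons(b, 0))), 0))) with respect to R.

1. cons(cons(h(cons(k(cons(cons(a, 0), cons(b, b)), cons(cons(a, b), b)), cons(a, k(0, 0)))), 0), cons(b, k(k(cons(cons(a, 0), cons(b, b)), cons(cons(b, a), cons(b, 0))), 0)))  →  cons(cons(h(cons(cons(a, b), cons(a, k(0, 0)))), 0), cons(b, k(k(cons(cons(a, 0), cons(b, b)), cons(cons(b, a), cons(b, 0))), 0)))   [R5 at 1.1.1.1]
2. cons(cons(h(cons(cons(a, b), cons(a, k(0, 0)))), 0), cons(b, k(k(cons(cons(a, 0), cons(b, b)), cons(cons(b, a), cons(b, 0))), 0)))  →  cons(cons(h(cons(cons(a, b), cons(a, 0))), 0), cons(b, k(k(cons(cons(a, 0), cons(b, b)), cons(cons(b, a), cons(b, 0))), 0)))   [R4 at 1.1.1.2.2]
3. cons(cons(h(cons(cons(a, b), cons(a, 0))), 0), cons(b, k(k(cons(cons(a, 0), cons(b, b)), cons(cons(b, a), cons(b, 0))), 0)))  →  cons(cons(a, 0), cons(b, k(k(cons(cons(a, 0), cons(b, b)), cons(cons(b, a), cons(b, 0))), 0)))   [R1 at 1.1]
4. cons(cons(a, 0), cons(b, k(k(cons(cons(a, 0), cons(b, b)), cons(cons(b, a), cons(b, 0))), 0)))  →  cons(cons(a, 0), cons(b, 0))   [R4 at 2.2]

cons(cons(a, 0), cons(b, 0))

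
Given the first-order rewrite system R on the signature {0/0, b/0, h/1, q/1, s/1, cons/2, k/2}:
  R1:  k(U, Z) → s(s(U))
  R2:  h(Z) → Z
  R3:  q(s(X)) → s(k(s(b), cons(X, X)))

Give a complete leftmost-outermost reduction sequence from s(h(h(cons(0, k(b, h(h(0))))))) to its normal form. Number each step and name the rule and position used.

1. s(h(h(cons(0, k(b, h(h(0)))))))  →  s(h(cons(0, k(b, h(h(0))))))   [R2 at 1]
2. s(h(cons(0, k(b, h(h(0))))))  →  s(cons(0, k(b, h(h(0)))))   [R2 at 1]
3. s(cons(0, k(b, h(h(0)))))  →  s(cons(0, s(s(b))))   [R1 at 1.2]

s(cons(0, s(s(b))))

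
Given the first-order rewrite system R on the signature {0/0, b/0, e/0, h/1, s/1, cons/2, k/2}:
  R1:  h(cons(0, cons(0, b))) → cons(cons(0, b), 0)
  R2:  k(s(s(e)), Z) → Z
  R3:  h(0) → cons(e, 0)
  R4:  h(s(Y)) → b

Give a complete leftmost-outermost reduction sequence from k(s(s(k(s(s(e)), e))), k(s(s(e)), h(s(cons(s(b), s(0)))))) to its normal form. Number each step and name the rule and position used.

1. k(s(s(k(s(s(e)), e))), k(s(s(e)), h(s(cons(s(b), s(0))))))  →  k(s(s(e)), k(s(s(e)), h(s(cons(s(b), s(0))))))   [R2 at 1.1.1]
2. k(s(s(e)), k(s(s(e)), h(s(cons(s(b), s(0))))))  →  k(s(s(e)), h(s(cons(s(b), s(0)))))   [R2 at ε]
3. k(s(s(e)), h(s(cons(s(b), s(0)))))  →  h(s(cons(s(b), s(0))))   [R2 at ε]
4. h(s(cons(s(b), s(0))))  →  b   [R4 at ε]

b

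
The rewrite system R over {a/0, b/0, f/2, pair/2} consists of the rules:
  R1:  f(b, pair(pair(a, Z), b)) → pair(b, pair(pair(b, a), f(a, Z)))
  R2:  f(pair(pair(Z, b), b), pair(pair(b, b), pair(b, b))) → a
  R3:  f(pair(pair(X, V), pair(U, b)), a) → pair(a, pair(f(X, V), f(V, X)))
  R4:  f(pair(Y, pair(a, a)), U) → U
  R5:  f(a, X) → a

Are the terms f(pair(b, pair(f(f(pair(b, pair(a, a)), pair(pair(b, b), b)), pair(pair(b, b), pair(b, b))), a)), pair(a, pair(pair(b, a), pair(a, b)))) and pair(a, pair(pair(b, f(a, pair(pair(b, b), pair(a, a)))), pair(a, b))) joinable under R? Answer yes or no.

yes — NF(t₁) = pair(a, pair(pair(b, a), pair(a, b))), NF(t₂) = pair(a, pair(pair(b, a), pair(a, b)))

Reduce t₁ = f(pair(b, pair(f(f(pair(b, pair(a, a)), pair(pair(b, b), b)), pair(pair(b, b), pair(b, b))), a)), pair(a, pair(pair(b, a), pair(a, b)))):
1. f(pair(b, pair(f(f(pair(b, pair(a, a)), pair(pair(b, b), b)), pair(pair(b, b), pair(b, b))), a)), pair(a, pair(pair(b, a), pair(a, b))))  →  f(pair(b, pair(f(pair(pair(b, b), b), pair(pair(b, b), pair(b, b))), a)), pair(a, pair(pair(b, a), pair(a, b))))   [R4 at 1.2.1.1]
2. f(pair(b, pair(f(pair(pair(b, b), b), pair(pair(b, b), pair(b, b))), a)), pair(a, pair(pair(b, a), pair(a, b))))  →  f(pair(b, pair(a, a)), pair(a, pair(pair(b, a), pair(a, b))))   [R2 at 1.2.1]
3. f(pair(b, pair(a, a)), pair(a, pair(pair(b, a), pair(a, b))))  →  pair(a, pair(pair(b, a), pair(a, b)))   [R4 at ε]

Reduce t₂ = pair(a, pair(pair(b, f(a, pair(pair(b, b), pair(a, a)))), pair(a, b))):
1. pair(a, pair(pair(b, f(a, pair(pair(b, b), pair(a, a)))), pair(a, b)))  →  pair(a, pair(pair(b, a), pair(a, b)))   [R5 at 2.1.2]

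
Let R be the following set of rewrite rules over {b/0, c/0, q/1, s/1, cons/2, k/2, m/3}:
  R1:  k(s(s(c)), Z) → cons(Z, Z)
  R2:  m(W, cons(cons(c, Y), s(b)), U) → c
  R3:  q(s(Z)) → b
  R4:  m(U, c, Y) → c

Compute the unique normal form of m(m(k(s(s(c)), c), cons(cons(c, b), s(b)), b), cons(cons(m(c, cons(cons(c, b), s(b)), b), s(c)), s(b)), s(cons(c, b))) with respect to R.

c

1. m(m(k(s(s(c)), c), cons(cons(c, b), s(b)), b), cons(cons(m(c, cons(cons(c, b), s(b)), b), s(c)), s(b)), s(cons(c, b)))  →  m(c, cons(cons(m(c, cons(cons(c, b), s(b)), b), s(c)), s(b)), s(cons(c, b)))   [R2 at 1]
2. m(c, cons(cons(m(c, cons(cons(c, b), s(b)), b), s(c)), s(b)), s(cons(c, b)))  →  m(c, cons(cons(c, s(c)), s(b)), s(cons(c, b)))   [R2 at 2.1.1]
3. m(c, cons(cons(c, s(c)), s(b)), s(cons(c, b)))  →  c   [R2 at ε]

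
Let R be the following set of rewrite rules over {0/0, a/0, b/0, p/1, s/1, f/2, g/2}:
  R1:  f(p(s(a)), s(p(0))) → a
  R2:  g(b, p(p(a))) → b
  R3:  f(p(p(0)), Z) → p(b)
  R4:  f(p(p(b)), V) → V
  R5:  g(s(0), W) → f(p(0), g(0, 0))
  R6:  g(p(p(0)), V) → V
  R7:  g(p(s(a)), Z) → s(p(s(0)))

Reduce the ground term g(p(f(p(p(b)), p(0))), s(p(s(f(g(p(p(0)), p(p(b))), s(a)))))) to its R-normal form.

1. g(p(f(p(p(b)), p(0))), s(p(s(f(g(p(p(0)), p(p(b))), s(a))))))  →  g(p(p(0)), s(p(s(f(g(p(p(0)), p(p(b))), s(a))))))   [R4 at 1.1]
2. g(p(p(0)), s(p(s(f(g(p(p(0)), p(p(b))), s(a))))))  →  s(p(s(f(g(p(p(0)), p(p(b))), s(a)))))   [R6 at ε]
3. s(p(s(f(g(p(p(0)), p(p(b))), s(a)))))  →  s(p(s(f(p(p(b)), s(a)))))   [R6 at 1.1.1.1]
4. s(p(s(f(p(p(b)), s(a)))))  →  s(p(s(s(a))))   [R4 at 1.1.1]

s(p(s(s(a))))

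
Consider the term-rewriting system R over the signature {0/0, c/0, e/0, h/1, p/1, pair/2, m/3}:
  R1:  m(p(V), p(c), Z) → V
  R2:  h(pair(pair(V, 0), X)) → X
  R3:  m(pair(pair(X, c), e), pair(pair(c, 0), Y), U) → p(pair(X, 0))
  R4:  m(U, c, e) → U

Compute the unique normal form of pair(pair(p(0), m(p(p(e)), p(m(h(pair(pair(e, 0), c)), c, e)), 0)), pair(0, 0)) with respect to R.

pair(pair(p(0), p(e)), pair(0, 0))

1. pair(pair(p(0), m(p(p(e)), p(m(h(pair(pair(e, 0), c)), c, e)), 0)), pair(0, 0))  →  pair(pair(p(0), m(p(p(e)), p(h(pair(pair(e, 0), c))), 0)), pair(0, 0))   [R4 at 1.2.2.1]
2. pair(pair(p(0), m(p(p(e)), p(h(pair(pair(e, 0), c))), 0)), pair(0, 0))  →  pair(pair(p(0), m(p(p(e)), p(c), 0)), pair(0, 0))   [R2 at 1.2.2.1]
3. pair(pair(p(0), m(p(p(e)), p(c), 0)), pair(0, 0))  →  pair(pair(p(0), p(e)), pair(0, 0))   [R1 at 1.2]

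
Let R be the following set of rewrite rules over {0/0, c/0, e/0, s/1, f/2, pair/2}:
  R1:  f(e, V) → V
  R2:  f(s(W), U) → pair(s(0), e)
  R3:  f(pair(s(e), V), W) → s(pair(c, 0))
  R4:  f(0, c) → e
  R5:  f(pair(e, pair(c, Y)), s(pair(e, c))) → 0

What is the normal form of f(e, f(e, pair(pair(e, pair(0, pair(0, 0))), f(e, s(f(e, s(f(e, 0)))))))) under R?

pair(pair(e, pair(0, pair(0, 0))), s(s(0)))

1. f(e, f(e, pair(pair(e, pair(0, pair(0, 0))), f(e, s(f(e, s(f(e, 0))))))))  →  f(e, pair(pair(e, pair(0, pair(0, 0))), f(e, s(f(e, s(f(e, 0)))))))   [R1 at ε]
2. f(e, pair(pair(e, pair(0, pair(0, 0))), f(e, s(f(e, s(f(e, 0)))))))  →  pair(pair(e, pair(0, pair(0, 0))), f(e, s(f(e, s(f(e, 0))))))   [R1 at ε]
3. pair(pair(e, pair(0, pair(0, 0))), f(e, s(f(e, s(f(e, 0))))))  →  pair(pair(e, pair(0, pair(0, 0))), s(f(e, s(f(e, 0)))))   [R1 at 2]
4. pair(pair(e, pair(0, pair(0, 0))), s(f(e, s(f(e, 0)))))  →  pair(pair(e, pair(0, pair(0, 0))), s(s(f(e, 0))))   [R1 at 2.1]
5. pair(pair(e, pair(0, pair(0, 0))), s(s(f(e, 0))))  →  pair(pair(e, pair(0, pair(0, 0))), s(s(0)))   [R1 at 2.1.1]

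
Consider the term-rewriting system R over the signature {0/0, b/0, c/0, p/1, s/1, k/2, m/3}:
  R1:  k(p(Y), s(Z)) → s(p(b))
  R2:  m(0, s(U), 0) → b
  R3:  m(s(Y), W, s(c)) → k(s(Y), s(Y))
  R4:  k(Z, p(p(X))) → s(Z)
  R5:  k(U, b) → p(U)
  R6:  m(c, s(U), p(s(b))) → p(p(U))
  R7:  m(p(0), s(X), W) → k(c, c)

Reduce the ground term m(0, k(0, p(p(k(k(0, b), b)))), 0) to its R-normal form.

1. m(0, k(0, p(p(k(k(0, b), b)))), 0)  →  m(0, s(0), 0)   [R4 at 2]
2. m(0, s(0), 0)  →  b   [R2 at ε]

b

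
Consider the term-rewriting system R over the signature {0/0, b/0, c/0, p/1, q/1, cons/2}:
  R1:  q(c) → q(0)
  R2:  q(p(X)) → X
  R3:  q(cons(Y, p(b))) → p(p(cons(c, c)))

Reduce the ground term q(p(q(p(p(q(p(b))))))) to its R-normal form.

p(b)

1. q(p(q(p(p(q(p(b)))))))  →  q(p(p(q(p(b)))))   [R2 at ε]
2. q(p(p(q(p(b)))))  →  p(q(p(b)))   [R2 at ε]
3. p(q(p(b)))  →  p(b)   [R2 at 1]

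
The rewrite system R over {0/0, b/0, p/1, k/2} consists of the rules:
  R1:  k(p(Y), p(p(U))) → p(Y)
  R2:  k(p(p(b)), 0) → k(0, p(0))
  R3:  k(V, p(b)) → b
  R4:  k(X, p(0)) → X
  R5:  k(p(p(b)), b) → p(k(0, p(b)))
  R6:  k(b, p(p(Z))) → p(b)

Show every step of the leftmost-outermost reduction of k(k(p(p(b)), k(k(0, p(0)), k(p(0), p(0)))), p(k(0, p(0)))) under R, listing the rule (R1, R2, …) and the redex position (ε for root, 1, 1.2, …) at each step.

1. k(k(p(p(b)), k(k(0, p(0)), k(p(0), p(0)))), p(k(0, p(0))))  →  k(k(p(p(b)), k(0, k(p(0), p(0)))), p(k(0, p(0))))   [R4 at 1.2.1]
2. k(k(p(p(b)), k(0, k(p(0), p(0)))), p(k(0, p(0))))  →  k(k(p(p(b)), k(0, p(0))), p(k(0, p(0))))   [R4 at 1.2.2]
3. k(k(p(p(b)), k(0, p(0))), p(k(0, p(0))))  →  k(k(p(p(b)), 0), p(k(0, p(0))))   [R4 at 1.2]
4. k(k(p(p(b)), 0), p(k(0, p(0))))  →  k(k(0, p(0)), p(k(0, p(0))))   [R2 at 1]
5. k(k(0, p(0)), p(k(0, p(0))))  →  k(0, p(k(0, p(0))))   [R4 at 1]
6. k(0, p(k(0, p(0))))  →  k(0, p(0))   [R4 at 2.1]
7. k(0, p(0))  →  0   [R4 at ε]

0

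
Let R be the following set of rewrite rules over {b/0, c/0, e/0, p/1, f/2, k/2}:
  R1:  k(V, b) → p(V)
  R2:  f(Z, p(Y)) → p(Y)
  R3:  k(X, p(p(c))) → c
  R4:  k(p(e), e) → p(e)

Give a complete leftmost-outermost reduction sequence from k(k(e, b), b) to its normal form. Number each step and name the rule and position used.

1. k(k(e, b), b)  →  p(k(e, b))   [R1 at ε]
2. p(k(e, b))  →  p(p(e))   [R1 at 1]

p(p(e))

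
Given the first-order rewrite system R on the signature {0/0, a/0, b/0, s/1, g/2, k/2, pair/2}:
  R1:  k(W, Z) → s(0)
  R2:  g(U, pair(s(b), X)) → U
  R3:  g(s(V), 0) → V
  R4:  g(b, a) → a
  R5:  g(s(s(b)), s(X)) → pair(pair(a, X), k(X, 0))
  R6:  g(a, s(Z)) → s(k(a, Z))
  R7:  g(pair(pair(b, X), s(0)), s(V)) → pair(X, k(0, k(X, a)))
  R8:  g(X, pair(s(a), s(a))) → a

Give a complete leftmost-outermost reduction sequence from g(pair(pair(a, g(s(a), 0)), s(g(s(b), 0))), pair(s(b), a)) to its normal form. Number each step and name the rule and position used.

pair(pair(a, a), s(b))

1. g(pair(pair(a, g(s(a), 0)), s(g(s(b), 0))), pair(s(b), a))  →  pair(pair(a, g(s(a), 0)), s(g(s(b), 0)))   [R2 at ε]
2. pair(pair(a, g(s(a), 0)), s(g(s(b), 0)))  →  pair(pair(a, a), s(g(s(b), 0)))   [R3 at 1.2]
3. pair(pair(a, a), s(g(s(b), 0)))  →  pair(pair(a, a), s(b))   [R3 at 2.1]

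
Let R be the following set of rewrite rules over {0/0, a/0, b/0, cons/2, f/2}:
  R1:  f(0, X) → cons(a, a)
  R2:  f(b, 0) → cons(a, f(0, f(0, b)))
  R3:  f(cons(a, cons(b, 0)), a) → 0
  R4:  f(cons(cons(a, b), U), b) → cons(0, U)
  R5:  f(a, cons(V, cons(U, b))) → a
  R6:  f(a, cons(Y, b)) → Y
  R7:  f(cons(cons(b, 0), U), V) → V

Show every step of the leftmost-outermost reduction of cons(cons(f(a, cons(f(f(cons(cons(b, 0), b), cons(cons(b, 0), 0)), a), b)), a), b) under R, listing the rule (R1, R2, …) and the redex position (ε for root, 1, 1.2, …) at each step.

1. cons(cons(f(a, cons(f(f(cons(cons(b, 0), b), cons(cons(b, 0), 0)), a), b)), a), b)  →  cons(cons(f(f(cons(cons(b, 0), b), cons(cons(b, 0), 0)), a), a), b)   [R6 at 1.1]
2. cons(cons(f(f(cons(cons(b, 0), b), cons(cons(b, 0), 0)), a), a), b)  →  cons(cons(f(cons(cons(b, 0), 0), a), a), b)   [R7 at 1.1.1]
3. cons(cons(f(cons(cons(b, 0), 0), a), a), b)  →  cons(cons(a, a), b)   [R7 at 1.1]

cons(cons(a, a), b)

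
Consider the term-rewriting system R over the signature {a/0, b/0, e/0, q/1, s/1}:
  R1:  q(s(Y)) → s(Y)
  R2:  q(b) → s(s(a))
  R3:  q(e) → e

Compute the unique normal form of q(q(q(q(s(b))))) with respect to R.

s(b)

1. q(q(q(q(s(b)))))  →  q(q(q(s(b))))   [R1 at 1.1.1]
2. q(q(q(s(b))))  →  q(q(s(b)))   [R1 at 1.1]
3. q(q(s(b)))  →  q(s(b))   [R1 at 1]
4. q(s(b))  →  s(b)   [R1 at ε]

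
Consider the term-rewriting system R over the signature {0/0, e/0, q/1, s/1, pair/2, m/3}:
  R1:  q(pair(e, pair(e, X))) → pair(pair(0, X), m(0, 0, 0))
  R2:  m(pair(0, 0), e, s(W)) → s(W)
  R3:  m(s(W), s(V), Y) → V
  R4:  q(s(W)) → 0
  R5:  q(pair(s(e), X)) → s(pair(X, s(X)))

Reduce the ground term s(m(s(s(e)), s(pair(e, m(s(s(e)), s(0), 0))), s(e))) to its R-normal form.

1. s(m(s(s(e)), s(pair(e, m(s(s(e)), s(0), 0))), s(e)))  →  s(pair(e, m(s(s(e)), s(0), 0)))   [R3 at 1]
2. s(pair(e, m(s(s(e)), s(0), 0)))  →  s(pair(e, 0))   [R3 at 1.2]

s(pair(e, 0))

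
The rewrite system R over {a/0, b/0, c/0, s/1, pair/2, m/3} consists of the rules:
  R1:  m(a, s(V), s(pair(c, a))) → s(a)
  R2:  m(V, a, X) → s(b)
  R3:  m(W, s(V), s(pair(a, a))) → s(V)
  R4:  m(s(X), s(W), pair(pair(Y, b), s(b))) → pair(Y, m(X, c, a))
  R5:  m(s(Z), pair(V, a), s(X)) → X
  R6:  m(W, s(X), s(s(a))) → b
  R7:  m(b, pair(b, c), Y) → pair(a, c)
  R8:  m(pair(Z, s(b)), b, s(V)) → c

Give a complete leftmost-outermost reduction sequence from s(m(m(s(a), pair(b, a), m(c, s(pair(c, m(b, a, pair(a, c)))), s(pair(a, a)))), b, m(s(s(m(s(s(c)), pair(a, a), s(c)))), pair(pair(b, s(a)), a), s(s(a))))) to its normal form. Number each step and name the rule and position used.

s(c)

1. s(m(m(s(a), pair(b, a), m(c, s(pair(c, m(b, a, pair(a, c)))), s(pair(a, a)))), b, m(s(s(m(s(s(c)), pair(a, a), s(c)))), pair(pair(b, s(a)), a), s(s(a)))))  →  s(m(m(s(a), pair(b, a), s(pair(c, m(b, a, pair(a, c))))), b, m(s(s(m(s(s(c)), pair(a, a), s(c)))), pair(pair(b, s(a)), a), s(s(a)))))   [R3 at 1.1.3]
2. s(m(m(s(a), pair(b, a), s(pair(c, m(b, a, pair(a, c))))), b, m(s(s(m(s(s(c)), pair(a, a), s(c)))), pair(pair(b, s(a)), a), s(s(a)))))  →  s(m(pair(c, m(b, a, pair(a, c))), b, m(s(s(m(s(s(c)), pair(a, a), s(c)))), pair(pair(b, s(a)), a), s(s(a)))))   [R5 at 1.1]
3. s(m(pair(c, m(b, a, pair(a, c))), b, m(s(s(m(s(s(c)), pair(a, a), s(c)))), pair(pair(b, s(a)), a), s(s(a)))))  →  s(m(pair(c, s(b)), b, m(s(s(m(s(s(c)), pair(a, a), s(c)))), pair(pair(b, s(a)), a), s(s(a)))))   [R2 at 1.1.2]
4. s(m(pair(c, s(b)), b, m(s(s(m(s(s(c)), pair(a, a), s(c)))), pair(pair(b, s(a)), a), s(s(a)))))  →  s(m(pair(c, s(b)), b, s(a)))   [R5 at 1.3]
5. s(m(pair(c, s(b)), b, s(a)))  →  s(c)   [R8 at 1]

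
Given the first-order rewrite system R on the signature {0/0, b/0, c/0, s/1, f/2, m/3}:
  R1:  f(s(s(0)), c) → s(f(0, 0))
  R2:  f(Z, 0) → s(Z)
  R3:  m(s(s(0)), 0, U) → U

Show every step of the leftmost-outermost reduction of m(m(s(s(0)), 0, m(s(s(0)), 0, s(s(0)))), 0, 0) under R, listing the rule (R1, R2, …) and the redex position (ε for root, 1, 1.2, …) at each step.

1. m(m(s(s(0)), 0, m(s(s(0)), 0, s(s(0)))), 0, 0)  →  m(m(s(s(0)), 0, s(s(0))), 0, 0)   [R3 at 1]
2. m(m(s(s(0)), 0, s(s(0))), 0, 0)  →  m(s(s(0)), 0, 0)   [R3 at 1]
3. m(s(s(0)), 0, 0)  →  0   [R3 at ε]

0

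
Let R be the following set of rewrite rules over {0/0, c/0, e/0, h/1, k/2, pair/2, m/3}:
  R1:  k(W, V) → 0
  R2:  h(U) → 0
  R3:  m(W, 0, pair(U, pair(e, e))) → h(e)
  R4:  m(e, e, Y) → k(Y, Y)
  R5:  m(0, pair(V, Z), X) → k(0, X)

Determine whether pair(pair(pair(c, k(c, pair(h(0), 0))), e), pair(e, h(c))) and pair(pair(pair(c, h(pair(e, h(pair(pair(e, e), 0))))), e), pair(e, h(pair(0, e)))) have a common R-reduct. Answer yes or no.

yes — NF(t₁) = pair(pair(pair(c, 0), e), pair(e, 0)), NF(t₂) = pair(pair(pair(c, 0), e), pair(e, 0))

Reduce t₁ = pair(pair(pair(c, k(c, pair(h(0), 0))), e), pair(e, h(c))):
1. pair(pair(pair(c, k(c, pair(h(0), 0))), e), pair(e, h(c)))  →  pair(pair(pair(c, 0), e), pair(e, h(c)))   [R1 at 1.1.2]
2. pair(pair(pair(c, 0), e), pair(e, h(c)))  →  pair(pair(pair(c, 0), e), pair(e, 0))   [R2 at 2.2]

Reduce t₂ = pair(pair(pair(c, h(pair(e, h(pair(pair(e, e), 0))))), e), pair(e, h(pair(0, e)))):
1. pair(pair(pair(c, h(pair(e, h(pair(pair(e, e), 0))))), e), pair(e, h(pair(0, e))))  →  pair(pair(pair(c, 0), e), pair(e, h(pair(0, e))))   [R2 at 1.1.2]
2. pair(pair(pair(c, 0), e), pair(e, h(pair(0, e))))  →  pair(pair(pair(c, 0), e), pair(e, 0))   [R2 at 2.2]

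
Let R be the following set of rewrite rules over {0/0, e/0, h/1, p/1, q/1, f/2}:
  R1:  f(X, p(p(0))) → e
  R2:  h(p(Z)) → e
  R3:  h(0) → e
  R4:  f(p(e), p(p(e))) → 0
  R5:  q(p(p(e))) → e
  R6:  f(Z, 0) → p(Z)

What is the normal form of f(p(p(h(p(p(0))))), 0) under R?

p(p(p(e)))

1. f(p(p(h(p(p(0))))), 0)  →  p(p(p(h(p(p(0))))))   [R6 at ε]
2. p(p(p(h(p(p(0))))))  →  p(p(p(e)))   [R2 at 1.1.1]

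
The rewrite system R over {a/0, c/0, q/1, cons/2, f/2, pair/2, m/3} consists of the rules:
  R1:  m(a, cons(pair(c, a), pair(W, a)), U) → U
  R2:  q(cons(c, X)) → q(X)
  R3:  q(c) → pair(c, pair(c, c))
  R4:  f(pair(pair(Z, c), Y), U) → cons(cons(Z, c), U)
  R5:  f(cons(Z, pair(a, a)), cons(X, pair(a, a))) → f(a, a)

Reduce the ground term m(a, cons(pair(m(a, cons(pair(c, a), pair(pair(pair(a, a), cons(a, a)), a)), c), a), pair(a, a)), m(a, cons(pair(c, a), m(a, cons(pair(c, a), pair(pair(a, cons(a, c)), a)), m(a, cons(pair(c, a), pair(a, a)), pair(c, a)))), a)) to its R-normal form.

1. m(a, cons(pair(m(a, cons(pair(c, a), pair(pair(pair(a, a), cons(a, a)), a)), c), a), pair(a, a)), m(a, cons(pair(c, a), m(a, cons(pair(c, a), pair(pair(a, cons(a, c)), a)), m(a, cons(pair(c, a), pair(a, a)), pair(c, a)))), a))  →  m(a, cons(pair(c, a), pair(a, a)), m(a, cons(pair(c, a), m(a, cons(pair(c, a), pair(pair(a, cons(a, c)), a)), m(a, cons(pair(c, a), pair(a, a)), pair(c, a)))), a))   [R1 at 2.1.1]
2. m(a, cons(pair(c, a), pair(a, a)), m(a, cons(pair(c, a), m(a, cons(pair(c, a), pair(pair(a, cons(a, c)), a)), m(a, cons(pair(c, a), pair(a, a)), pair(c, a)))), a))  →  m(a, cons(pair(c, a), m(a, cons(pair(c, a), pair(pair(a, cons(a, c)), a)), m(a, cons(pair(c, a), pair(a, a)), pair(c, a)))), a)   [R1 at ε]
3. m(a, cons(pair(c, a), m(a, cons(pair(c, a), pair(pair(a, cons(a, c)), a)), m(a, cons(pair(c, a), pair(a, a)), pair(c, a)))), a)  →  m(a, cons(pair(c, a), m(a, cons(pair(c, a), pair(a, a)), pair(c, a))), a)   [R1 at 2.2]
4. m(a, cons(pair(c, a), m(a, cons(pair(c, a), pair(a, a)), pair(c, a))), a)  →  m(a, cons(pair(c, a), pair(c, a)), a)   [R1 at 2.2]
5. m(a, cons(pair(c, a), pair(c, a)), a)  →  a   [R1 at ε]

a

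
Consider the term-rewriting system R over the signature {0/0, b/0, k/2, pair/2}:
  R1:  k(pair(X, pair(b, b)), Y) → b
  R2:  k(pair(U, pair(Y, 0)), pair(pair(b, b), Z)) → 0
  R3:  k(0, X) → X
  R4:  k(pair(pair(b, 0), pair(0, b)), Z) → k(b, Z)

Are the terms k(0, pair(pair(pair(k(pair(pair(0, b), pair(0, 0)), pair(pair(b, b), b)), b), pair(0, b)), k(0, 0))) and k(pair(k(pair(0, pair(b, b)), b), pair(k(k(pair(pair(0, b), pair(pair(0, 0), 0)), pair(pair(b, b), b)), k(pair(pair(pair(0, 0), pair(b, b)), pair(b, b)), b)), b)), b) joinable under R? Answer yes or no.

Reduce t₁ = k(0, pair(pair(pair(k(pair(pair(0, b), pair(0, 0)), pair(pair(b, b), b)), b), pair(0, b)), k(0, 0))):
1. k(0, pair(pair(pair(k(pair(pair(0, b), pair(0, 0)), pair(pair(b, b), b)), b), pair(0, b)), k(0, 0)))  →  pair(pair(pair(k(pair(pair(0, b), pair(0, 0)), pair(pair(b, b), b)), b), pair(0, b)), k(0, 0))   [R3 at ε]
2. pair(pair(pair(k(pair(pair(0, b), pair(0, 0)), pair(pair(b, b), b)), b), pair(0, b)), k(0, 0))  →  pair(pair(pair(0, b), pair(0, b)), k(0, 0))   [R2 at 1.1.1]
3. pair(pair(pair(0, b), pair(0, b)), k(0, 0))  →  pair(pair(pair(0, b), pair(0, b)), 0)   [R3 at 2]

Reduce t₂ = k(pair(k(pair(0, pair(b, b)), b), pair(k(k(pair(pair(0, b), pair(pair(0, 0), 0)), pair(pair(b, b), b)), k(pair(pair(pair(0, 0), pair(b, b)), pair(b, b)), b)), b)), b):
1. k(pair(k(pair(0, pair(b, b)), b), pair(k(k(pair(pair(0, b), pair(pair(0, 0), 0)), pair(pair(b, b), b)), k(pair(pair(pair(0, 0), pair(b, b)), pair(b, b)), b)), b)), b)  →  k(pair(b, pair(k(k(pair(pair(0, b), pair(pair(0, 0), 0)), pair(pair(b, b), b)), k(pair(pair(pair(0, 0), pair(b, b)), pair(b, b)), b)), b)), b)   [R1 at 1.1]
2. k(pair(b, pair(k(k(pair(pair(0, b), pair(pair(0, 0), 0)), pair(pair(b, b), b)), k(pair(pair(pair(0, 0), pair(b, b)), pair(b, b)), b)), b)), b)  →  k(pair(b, pair(k(0, k(pair(pair(pair(0, 0), pair(b, b)), pair(b, b)), b)), b)), b)   [R2 at 1.2.1.1]
3. k(pair(b, pair(k(0, k(pair(pair(pair(0, 0), pair(b, b)), pair(b, b)), b)), b)), b)  →  k(pair(b, pair(k(pair(pair(pair(0, 0), pair(b, b)), pair(b, b)), b), b)), b)   [R3 at 1.2.1]
4. k(pair(b, pair(k(pair(pair(pair(0, 0), pair(b, b)), pair(b, b)), b), b)), b)  →  k(pair(b, pair(b, b)), b)   [R1 at 1.2.1]
5. k(pair(b, pair(b, b)), b)  →  b   [R1 at ε]

no — NF(t₁) = pair(pair(pair(0, b), pair(0, b)), 0), NF(t₂) = b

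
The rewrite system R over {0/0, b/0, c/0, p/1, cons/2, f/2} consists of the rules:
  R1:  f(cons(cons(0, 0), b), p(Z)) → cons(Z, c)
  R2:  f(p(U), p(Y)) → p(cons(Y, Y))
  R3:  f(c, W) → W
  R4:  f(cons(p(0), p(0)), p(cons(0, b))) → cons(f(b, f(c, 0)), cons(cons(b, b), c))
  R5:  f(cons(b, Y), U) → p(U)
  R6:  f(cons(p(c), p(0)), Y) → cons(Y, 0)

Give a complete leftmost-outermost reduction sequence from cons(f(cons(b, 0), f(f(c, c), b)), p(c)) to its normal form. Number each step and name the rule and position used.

1. cons(f(cons(b, 0), f(f(c, c), b)), p(c))  →  cons(p(f(f(c, c), b)), p(c))   [R5 at 1]
2. cons(p(f(f(c, c), b)), p(c))  →  cons(p(f(c, b)), p(c))   [R3 at 1.1.1]
3. cons(p(f(c, b)), p(c))  →  cons(p(b), p(c))   [R3 at 1.1]

cons(p(b), p(c))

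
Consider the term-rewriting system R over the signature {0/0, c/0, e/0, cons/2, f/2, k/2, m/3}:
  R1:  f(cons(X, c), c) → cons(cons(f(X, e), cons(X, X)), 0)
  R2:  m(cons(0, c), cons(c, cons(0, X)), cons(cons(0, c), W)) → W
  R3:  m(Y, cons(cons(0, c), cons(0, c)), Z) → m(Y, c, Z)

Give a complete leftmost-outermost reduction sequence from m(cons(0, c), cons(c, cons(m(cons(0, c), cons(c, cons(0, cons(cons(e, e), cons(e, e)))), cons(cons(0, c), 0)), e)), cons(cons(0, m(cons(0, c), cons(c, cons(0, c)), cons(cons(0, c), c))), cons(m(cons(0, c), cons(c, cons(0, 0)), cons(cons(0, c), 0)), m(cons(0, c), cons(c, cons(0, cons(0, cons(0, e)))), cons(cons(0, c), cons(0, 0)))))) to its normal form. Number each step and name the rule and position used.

cons(0, cons(0, 0))

1. m(cons(0, c), cons(c, cons(m(cons(0, c), cons(c, cons(0, cons(cons(e, e), cons(e, e)))), cons(cons(0, c), 0)), e)), cons(cons(0, m(cons(0, c), cons(c, cons(0, c)), cons(cons(0, c), c))), cons(m(cons(0, c), cons(c, cons(0, 0)), cons(cons(0, c), 0)), m(cons(0, c), cons(c, cons(0, cons(0, cons(0, e)))), cons(cons(0, c), cons(0, 0))))))  →  m(cons(0, c), cons(c, cons(0, e)), cons(cons(0, m(cons(0, c), cons(c, cons(0, c)), cons(cons(0, c), c))), cons(m(cons(0, c), cons(c, cons(0, 0)), cons(cons(0, c), 0)), m(cons(0, c), cons(c, cons(0, cons(0, cons(0, e)))), cons(cons(0, c), cons(0, 0))))))   [R2 at 2.2.1]
2. m(cons(0, c), cons(c, cons(0, e)), cons(cons(0, m(cons(0, c), cons(c, cons(0, c)), cons(cons(0, c), c))), cons(m(cons(0, c), cons(c, cons(0, 0)), cons(cons(0, c), 0)), m(cons(0, c), cons(c, cons(0, cons(0, cons(0, e)))), cons(cons(0, c), cons(0, 0))))))  →  m(cons(0, c), cons(c, cons(0, e)), cons(cons(0, c), cons(m(cons(0, c), cons(c, cons(0, 0)), cons(cons(0, c), 0)), m(cons(0, c), cons(c, cons(0, cons(0, cons(0, e)))), cons(cons(0, c), cons(0, 0))))))   [R2 at 3.1.2]
3. m(cons(0, c), cons(c, cons(0, e)), cons(cons(0, c), cons(m(cons(0, c), cons(c, cons(0, 0)), cons(cons(0, c), 0)), m(cons(0, c), cons(c, cons(0, cons(0, cons(0, e)))), cons(cons(0, c), cons(0, 0))))))  →  cons(m(cons(0, c), cons(c, cons(0, 0)), cons(cons(0, c), 0)), m(cons(0, c), cons(c, cons(0, cons(0, cons(0, e)))), cons(cons(0, c), cons(0, 0))))   [R2 at ε]
4. cons(m(cons(0, c), cons(c, cons(0, 0)), cons(cons(0, c), 0)), m(cons(0, c), cons(c, cons(0, cons(0, cons(0, e)))), cons(cons(0, c), cons(0, 0))))  →  cons(0, m(cons(0, c), cons(c, cons(0, cons(0, cons(0, e)))), cons(cons(0, c), cons(0, 0))))   [R2 at 1]
5. cons(0, m(cons(0, c), cons(c, cons(0, cons(0, cons(0, e)))), cons(cons(0, c), cons(0, 0))))  →  cons(0, cons(0, 0))   [R2 at 2]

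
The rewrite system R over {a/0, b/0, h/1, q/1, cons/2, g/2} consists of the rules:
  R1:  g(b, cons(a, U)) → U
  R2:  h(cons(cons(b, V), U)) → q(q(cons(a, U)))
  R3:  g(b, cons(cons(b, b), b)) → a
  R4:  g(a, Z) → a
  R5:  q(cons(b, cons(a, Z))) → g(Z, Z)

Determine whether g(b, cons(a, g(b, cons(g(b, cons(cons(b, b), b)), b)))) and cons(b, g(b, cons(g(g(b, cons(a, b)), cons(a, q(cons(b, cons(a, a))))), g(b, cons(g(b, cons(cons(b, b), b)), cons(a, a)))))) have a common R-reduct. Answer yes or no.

no — NF(t₁) = b, NF(t₂) = cons(b, cons(a, a))

Reduce t₁ = g(b, cons(a, g(b, cons(g(b, cons(cons(b, b), b)), b)))):
1. g(b, cons(a, g(b, cons(g(b, cons(cons(b, b), b)), b))))  →  g(b, cons(g(b, cons(cons(b, b), b)), b))   [R1 at ε]
2. g(b, cons(g(b, cons(cons(b, b), b)), b))  →  g(b, cons(a, b))   [R3 at 2.1]
3. g(b, cons(a, b))  →  b   [R1 at ε]

Reduce t₂ = cons(b, g(b, cons(g(g(b, cons(a, b)), cons(a, q(cons(b, cons(a, a))))), g(b, cons(g(b, cons(cons(b, b), b)), cons(a, a)))))):
1. cons(b, g(b, cons(g(g(b, cons(a, b)), cons(a, q(cons(b, cons(a, a))))), g(b, cons(g(b, cons(cons(b, b), b)), cons(a, a))))))  →  cons(b, g(b, cons(g(b, cons(a, q(cons(b, cons(a, a))))), g(b, cons(g(b, cons(cons(b, b), b)), cons(a, a))))))   [R1 at 2.2.1.1]
2. cons(b, g(b, cons(g(b, cons(a, q(cons(b, cons(a, a))))), g(b, cons(g(b, cons(cons(b, b), b)), cons(a, a))))))  →  cons(b, g(b, cons(q(cons(b, cons(a, a))), g(b, cons(g(b, cons(cons(b, b), b)), cons(a, a))))))   [R1 at 2.2.1]
3. cons(b, g(b, cons(q(cons(b, cons(a, a))), g(b, cons(g(b, cons(cons(b, b), b)), cons(a, a))))))  →  cons(b, g(b, cons(g(a, a), g(b, cons(g(b, cons(cons(b, b), b)), cons(a, a))))))   [R5 at 2.2.1]
4. cons(b, g(b, cons(g(a, a), g(b, cons(g(b, cons(cons(b, b), b)), cons(a, a))))))  →  cons(b, g(b, cons(a, g(b, cons(g(b, cons(cons(b, b), b)), cons(a, a))))))   [R4 at 2.2.1]
5. cons(b, g(b, cons(a, g(b, cons(g(b, cons(cons(b, b), b)), cons(a, a))))))  →  cons(b, g(b, cons(g(b, cons(cons(b, b), b)), cons(a, a))))   [R1 at 2]
6. cons(b, g(b, cons(g(b, cons(cons(b, b), b)), cons(a, a))))  →  cons(b, g(b, cons(a, cons(a, a))))   [R3 at 2.2.1]
7. cons(b, g(b, cons(a, cons(a, a))))  →  cons(b, cons(a, a))   [R1 at 2]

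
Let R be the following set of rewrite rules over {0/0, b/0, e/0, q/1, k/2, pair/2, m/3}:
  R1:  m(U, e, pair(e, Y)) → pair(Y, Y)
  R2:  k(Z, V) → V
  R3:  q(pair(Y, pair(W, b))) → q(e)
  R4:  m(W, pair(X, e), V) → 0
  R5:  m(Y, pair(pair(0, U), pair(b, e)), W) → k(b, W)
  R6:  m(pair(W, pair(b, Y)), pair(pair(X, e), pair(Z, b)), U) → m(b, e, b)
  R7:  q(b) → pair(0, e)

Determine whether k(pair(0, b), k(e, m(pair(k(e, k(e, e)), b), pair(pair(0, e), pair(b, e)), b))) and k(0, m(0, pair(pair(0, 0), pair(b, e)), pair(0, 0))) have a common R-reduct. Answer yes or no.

Reduce t₁ = k(pair(0, b), k(e, m(pair(k(e, k(e, e)), b), pair(pair(0, e), pair(b, e)), b))):
1. k(pair(0, b), k(e, m(pair(k(e, k(e, e)), b), pair(pair(0, e), pair(b, e)), b)))  →  k(e, m(pair(k(e, k(e, e)), b), pair(pair(0, e), pair(b, e)), b))   [R2 at ε]
2. k(e, m(pair(k(e, k(e, e)), b), pair(pair(0, e), pair(b, e)), b))  →  m(pair(k(e, k(e, e)), b), pair(pair(0, e), pair(b, e)), b)   [R2 at ε]
3. m(pair(k(e, k(e, e)), b), pair(pair(0, e), pair(b, e)), b)  →  k(b, b)   [R5 at ε]
4. k(b, b)  →  b   [R2 at ε]

Reduce t₂ = k(0, m(0, pair(pair(0, 0), pair(b, e)), pair(0, 0))):
1. k(0, m(0, pair(pair(0, 0), pair(b, e)), pair(0, 0)))  →  m(0, pair(pair(0, 0), pair(b, e)), pair(0, 0))   [R2 at ε]
2. m(0, pair(pair(0, 0), pair(b, e)), pair(0, 0))  →  k(b, pair(0, 0))   [R5 at ε]
3. k(b, pair(0, 0))  →  pair(0, 0)   [R2 at ε]

no — NF(t₁) = b, NF(t₂) = pair(0, 0)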